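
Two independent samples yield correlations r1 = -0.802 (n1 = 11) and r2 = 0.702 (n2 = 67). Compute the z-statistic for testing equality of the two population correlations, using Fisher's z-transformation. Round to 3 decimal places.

-5.268

Fisher z-transforms: z1 = atanh(-0.802) = -1.104193, z2 = atanh(0.702) = 0.871233; difference d = -1.975426
Var(d) = 1/8 + 1/64 = 0.1250000 + 0.0156250 = 0.1406250
z = d/√Var(d) = -1.975426 / √0.1406250 = -1.975426 / 0.375000 = -5.268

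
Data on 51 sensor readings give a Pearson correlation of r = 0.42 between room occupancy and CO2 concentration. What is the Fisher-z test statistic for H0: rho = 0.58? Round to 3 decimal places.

Fisher z: atanh(0.42) = 0.447692, atanh(0.58) = 0.662463
z = (z_r − z_0)·√(n−3) = (0.447692 − 0.662463)·√48 = -0.214771 · 6.928203 = -1.488

-1.488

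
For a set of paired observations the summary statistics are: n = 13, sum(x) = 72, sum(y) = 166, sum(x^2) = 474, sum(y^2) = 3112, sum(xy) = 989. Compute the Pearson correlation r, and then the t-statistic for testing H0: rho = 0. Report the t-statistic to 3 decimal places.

Numerator: nΣxy − (Σx)(Σy) = 13·989 − (72)(166) = 905
Denominator: √[(nΣx²−(Σx)²)(nΣy²−(Σy)²)]
  nΣx²−(Σx)² = 13·474 − 5184 = 978;  nΣy²−(Σy)² = 13·3112 − 27556 = 12900
  √(978·12900) = √12616200 = 3551.9291
r = 905 / 3551.9291 = 0.2548
t = r·√(n−2)/√(1−r²) = 0.2548·√11 / √(1−0.064923) = 0.845076 / 0.966994 = 0.874

0.874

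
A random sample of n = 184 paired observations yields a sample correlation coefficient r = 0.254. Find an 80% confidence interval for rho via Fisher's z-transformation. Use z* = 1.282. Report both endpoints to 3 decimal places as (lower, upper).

z_r = atanh(0.254) = 0.259684;  SE = 1/√(n−3) = 1/√181 = 0.074329
z-limits: 0.259684 ± 1.282·0.074329 = 0.259684 ± 0.095290 = [0.164394, 0.354974]
ρ-limits: (tanh 0.164394, tanh 0.354974) = (0.163, 0.341)

(0.163, 0.341)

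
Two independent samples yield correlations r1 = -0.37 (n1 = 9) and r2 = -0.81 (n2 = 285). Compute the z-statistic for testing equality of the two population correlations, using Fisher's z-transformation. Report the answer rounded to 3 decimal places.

1.790

z1 = atanh(-0.37) = -0.388423,  z2 = atanh(-0.81) = -1.127029
SE = √(1/(n1−3) + 1/(n2−3)) = √(1/6 + 1/282) = √(0.1666667 + 0.0035461) = √0.1702128 = 0.412569
z = (z1 − z2)/SE = (-0.388423 − (-1.127029)) / 0.412569 = 0.738606 / 0.412569 = 1.790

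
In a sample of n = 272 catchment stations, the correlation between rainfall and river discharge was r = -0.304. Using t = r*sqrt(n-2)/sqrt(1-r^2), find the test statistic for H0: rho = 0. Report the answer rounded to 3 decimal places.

t = r·√(n−2) / √(1−r²) with r = -0.304, n = 272
  = -0.304·√270 / √(1 − 0.092416)
  = -0.304·16.431677 / 0.952672
  = -4.995230 / 0.952672 = -5.243

-5.243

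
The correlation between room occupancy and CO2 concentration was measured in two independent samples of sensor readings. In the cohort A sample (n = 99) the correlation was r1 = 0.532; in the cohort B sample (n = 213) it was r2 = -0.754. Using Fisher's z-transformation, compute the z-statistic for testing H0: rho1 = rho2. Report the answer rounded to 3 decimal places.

Fisher z-transforms: z1 = atanh(0.532) = 0.592931, z2 = atanh(-0.754) = -0.982161; difference d = 1.575092
Var(d) = 1/96 + 1/210 = 0.0104167 + 0.0047619 = 0.0151786
z = d/√Var(d) = 1.575092 / √0.0151786 = 1.575092 / 0.123201 = 12.785

12.785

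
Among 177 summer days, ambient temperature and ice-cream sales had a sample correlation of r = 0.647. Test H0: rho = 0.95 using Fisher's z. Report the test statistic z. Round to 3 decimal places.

-14.004

Fisher z: atanh(0.647) = 0.770121, atanh(0.95) = 1.831781
z = (z_r − z_0)·√(n−3) = (0.770121 − 1.831781)·√174 = -1.061660 · 13.190906 = -14.004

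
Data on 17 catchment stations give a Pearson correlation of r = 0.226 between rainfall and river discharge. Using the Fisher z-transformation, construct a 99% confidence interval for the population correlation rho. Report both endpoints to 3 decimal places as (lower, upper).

(-0.429, 0.725)

Fisher z: z_r = atanh(r) = ½·ln((1+0.226)/(1−0.226)) = 0.229970
SE(z) = 1/√(n−3) = 1/√14 = 0.267261
99% ⇒ z* = 2.576; margin = 2.576·0.267261 = 0.688464
CI on z-scale: (-0.458494, 0.918434)
Back-transform: tanh(-0.458494) = -0.428856, tanh(0.918434) = 0.725156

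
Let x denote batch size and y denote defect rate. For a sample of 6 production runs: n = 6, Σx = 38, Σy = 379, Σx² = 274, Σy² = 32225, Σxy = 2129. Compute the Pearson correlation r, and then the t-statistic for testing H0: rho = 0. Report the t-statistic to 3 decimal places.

Numerator: nΣxy − (Σx)(Σy) = 6·2129 − (38)(379) = -1628
Denominator: √[(nΣx²−(Σx)²)(nΣy²−(Σy)²)]
  nΣx²−(Σx)² = 6·274 − 1444 = 200;  nΣy²−(Σy)² = 6·32225 − 143641 = 49709
  √(200·49709) = √9941800 = 3153.0620
r = -1628 / 3153.0620 = -0.5163
t = r·√(n−2)/√(1−r²) = -0.5163·√4 / √(1−0.266566) = -1.032600 / 0.856408 = -1.206

-1.206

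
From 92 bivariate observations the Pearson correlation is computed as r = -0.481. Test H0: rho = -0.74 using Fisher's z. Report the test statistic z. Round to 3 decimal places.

Fisher z: atanh(-0.481) = -0.524284, atanh(-0.74) = -0.950479
z = (z_r − z_0)·√(n−3) = (-0.524284 − (-0.950479))·√89 = 0.426195 · 9.433981 = 4.021

4.021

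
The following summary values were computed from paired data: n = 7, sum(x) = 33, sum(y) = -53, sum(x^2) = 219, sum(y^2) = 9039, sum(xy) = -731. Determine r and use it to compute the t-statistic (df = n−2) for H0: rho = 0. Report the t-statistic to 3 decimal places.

Numerator: nΣxy − (Σx)(Σy) = 7·(-731) − (33)(-53) = -3368
Denominator: √[(nΣx²−(Σx)²)(nΣy²−(Σy)²)]
  nΣx²−(Σx)² = 7·219 − 1089 = 444;  nΣy²−(Σy)² = 7·9039 − 2809 = 60464
  √(444·60464) = √26846016 = 5181.3141
r = -3368 / 5181.3141 = -0.6500
t = r·√(n−2)/√(1−r²) = -0.6500·√5 / √(1−0.422500) = -1.453444 / 0.759934 = -1.913

-1.913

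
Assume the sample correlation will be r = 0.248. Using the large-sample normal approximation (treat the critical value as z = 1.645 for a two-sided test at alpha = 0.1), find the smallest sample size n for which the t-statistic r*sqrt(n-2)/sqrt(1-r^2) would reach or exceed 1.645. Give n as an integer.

44

r√(n−2)/√(1−r²) ≥ 1.645  ⇔  n−2 ≥ (1.645)²·(1−r²)/r²
(1−r²)/r² = (1−0.061504)/0.061504 = 15.2591
n ≥ 2 + 2.706025·15.2591 = 2 + 41.2915 = 43.2915
⌈43.2915⌉ = 44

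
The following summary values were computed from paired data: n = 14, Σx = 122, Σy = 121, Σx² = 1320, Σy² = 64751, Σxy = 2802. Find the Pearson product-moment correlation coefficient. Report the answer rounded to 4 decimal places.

0.4320

Numerator: nΣxy − (Σx)(Σy) = 14·2802 − (122)(121) = 24466
Denominator: √[(nΣx²−(Σx)²)(nΣy²−(Σy)²)]
  nΣx²−(Σx)² = 14·1320 − 14884 = 3596;  nΣy²−(Σy)² = 14·64751 − 14641 = 891873
  √(3596·891873) = √3207175308 = 56631.9283
r = 24466 / 56631.9283 = 0.4320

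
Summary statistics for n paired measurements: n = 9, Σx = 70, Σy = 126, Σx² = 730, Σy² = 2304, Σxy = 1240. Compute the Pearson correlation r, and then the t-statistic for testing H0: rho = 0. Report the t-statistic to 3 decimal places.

3.810

Numerator: nΣxy − (Σx)(Σy) = 9·1240 − (70)(126) = 2340
Denominator: √[(nΣx²−(Σx)²)(nΣy²−(Σy)²)]
  nΣx²−(Σx)² = 9·730 − 4900 = 1670;  nΣy²−(Σy)² = 9·2304 − 15876 = 4860
  √(1670·4860) = √8116200 = 2848.8945
r = 2340 / 2848.8945 = 0.8214
t = r·√(n−2)/√(1−r²) = 0.8214·√7 / √(1−0.674698) = 2.173220 / 0.570353 = 3.810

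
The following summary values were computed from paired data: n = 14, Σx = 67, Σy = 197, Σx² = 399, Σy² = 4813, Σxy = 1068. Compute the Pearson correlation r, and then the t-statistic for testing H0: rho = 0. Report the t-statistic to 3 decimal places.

1.142

Numerator: nΣxy − (Σx)(Σy) = 14·1068 − (67)(197) = 1753
Denominator: √[(nΣx²−(Σx)²)(nΣy²−(Σy)²)]
  nΣx²−(Σx)² = 14·399 − 4489 = 1097;  nΣy²−(Σy)² = 14·4813 − 38809 = 28573
  √(1097·28573) = √31344581 = 5598.6231
r = 1753 / 5598.6231 = 0.3131
t = r·√(n−2)/√(1−r²) = 0.3131·√12 / √(1−0.098032) = 1.084610 / 0.949720 = 1.142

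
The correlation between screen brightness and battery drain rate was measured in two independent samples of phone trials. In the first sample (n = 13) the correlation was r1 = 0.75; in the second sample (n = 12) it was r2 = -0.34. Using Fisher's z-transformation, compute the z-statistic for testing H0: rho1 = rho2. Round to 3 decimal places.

Fisher z-transforms: z1 = atanh(0.75) = 0.972955, z2 = atanh(-0.34) = -0.354093; difference d = 1.327048
Var(d) = 1/10 + 1/9 = 0.1000000 + 0.1111111 = 0.2111111
z = d/√Var(d) = 1.327048 / √0.2111111 = 1.327048 / 0.459468 = 2.888

2.888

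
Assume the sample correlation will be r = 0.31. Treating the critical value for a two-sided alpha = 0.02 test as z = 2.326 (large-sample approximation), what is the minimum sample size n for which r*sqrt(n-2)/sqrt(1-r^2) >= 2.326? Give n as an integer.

53

Need r·√(n−2)/√(1−r²) ≥ 2.326
√(n−2) ≥ 2.326·√(1−0.0961) / 0.31 = 2.326·0.950737 / 0.31 = 7.1336
n−2 ≥ 50.8882  ⇒  n ≥ 52.8882
Smallest integer n = 53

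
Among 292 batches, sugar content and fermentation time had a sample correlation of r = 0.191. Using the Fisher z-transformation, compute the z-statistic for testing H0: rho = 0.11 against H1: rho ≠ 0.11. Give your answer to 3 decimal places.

Fisher z: atanh(0.191) = 0.193375, atanh(0.11) = 0.110447
z = (z_r − z_0)·√(n−3) = (0.193375 − 0.110447)·√289 = 0.082928 · 17.000000 = 1.410

1.410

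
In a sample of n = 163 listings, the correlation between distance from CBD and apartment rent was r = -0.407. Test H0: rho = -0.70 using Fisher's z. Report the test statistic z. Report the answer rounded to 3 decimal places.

5.506

Fisher z: atanh(-0.407) = -0.432010, atanh(-0.70) = -0.867301
z = (z_r − z_0)·√(n−3) = (-0.432010 − (-0.867301))·√160 = 0.435291 · 12.649111 = 5.506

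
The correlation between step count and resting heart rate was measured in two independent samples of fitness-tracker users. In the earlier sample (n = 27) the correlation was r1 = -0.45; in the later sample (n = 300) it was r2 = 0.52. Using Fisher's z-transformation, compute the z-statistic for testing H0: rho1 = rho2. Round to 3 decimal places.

z1 = atanh(-0.45) = -0.484700,  z2 = atanh(0.52) = 0.576340
SE = √(1/(n1−3) + 1/(n2−3)) = √(1/24 + 1/297) = √(0.0416667 + 0.0033670) = √0.0450337 = 0.212211
z = (z1 − z2)/SE = (-0.484700 − 0.576340) / 0.212211 = -1.061040 / 0.212211 = -5.000

-5.000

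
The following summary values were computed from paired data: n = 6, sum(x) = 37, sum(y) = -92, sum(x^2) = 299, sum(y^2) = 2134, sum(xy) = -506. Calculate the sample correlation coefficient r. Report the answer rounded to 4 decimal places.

Numerator: nΣxy − (Σx)(Σy) = 6·(-506) − (37)(-92) = 368
Denominator: √[(nΣx²−(Σx)²)(nΣy²−(Σy)²)]
  nΣx²−(Σx)² = 6·299 − 1369 = 425;  nΣy²−(Σy)² = 6·2134 − 8464 = 4340
  √(425·4340) = √1844500 = 1358.1237
r = 368 / 1358.1237 = 0.2710

0.2710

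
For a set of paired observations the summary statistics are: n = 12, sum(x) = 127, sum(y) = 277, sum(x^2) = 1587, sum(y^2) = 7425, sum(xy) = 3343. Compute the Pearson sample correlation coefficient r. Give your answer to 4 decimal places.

0.8221

Numerator: nΣxy − (Σx)(Σy) = 12·3343 − (127)(277) = 4937
Denominator: √[(nΣx²−(Σx)²)(nΣy²−(Σy)²)]
  nΣx²−(Σx)² = 12·1587 − 16129 = 2915;  nΣy²−(Σy)² = 12·7425 − 76729 = 12371
  √(2915·12371) = √36061465 = 6005.1199
r = 4937 / 6005.1199 = 0.8221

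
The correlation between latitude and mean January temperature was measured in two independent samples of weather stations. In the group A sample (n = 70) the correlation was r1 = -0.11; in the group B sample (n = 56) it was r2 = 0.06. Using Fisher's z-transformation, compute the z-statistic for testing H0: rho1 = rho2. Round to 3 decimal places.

z1 = atanh(-0.11) = -0.110447,  z2 = atanh(0.06) = 0.060072
SE = √(1/(n1−3) + 1/(n2−3)) = √(1/67 + 1/53) = √(0.0149254 + 0.0188679) = √0.0337933 = 0.183830
z = (z1 − z2)/SE = (-0.110447 − 0.060072) / 0.183830 = -0.170519 / 0.183830 = -0.928

-0.928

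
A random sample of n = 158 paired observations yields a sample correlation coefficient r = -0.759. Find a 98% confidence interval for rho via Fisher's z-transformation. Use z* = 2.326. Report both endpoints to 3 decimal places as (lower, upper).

(-0.828, -0.668)

Fisher z: z_r = atanh(r) = ½·ln((1+(-0.759))/(1−(-0.759))) = -0.993852
SE(z) = 1/√(n−3) = 1/√155 = 0.080322
98% ⇒ z* = 2.326; margin = 2.326·0.080322 = 0.186829
CI on z-scale: (-1.180681, -0.807023)
Back-transform: tanh(-1.180681) = -0.827666, tanh(-0.807023) = -0.667945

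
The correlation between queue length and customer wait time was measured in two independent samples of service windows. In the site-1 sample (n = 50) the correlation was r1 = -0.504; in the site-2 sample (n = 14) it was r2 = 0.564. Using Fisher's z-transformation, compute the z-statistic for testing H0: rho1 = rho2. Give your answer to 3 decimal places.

-3.563

z1 = atanh(-0.504) = -0.554654,  z2 = atanh(0.564) = 0.638680
SE = √(1/(n1−3) + 1/(n2−3)) = √(1/47 + 1/11) = √(0.0212766 + 0.0909091) = √0.1121857 = 0.334941
z = (z1 − z2)/SE = (-0.554654 − 0.638680) / 0.334941 = -1.193334 / 0.334941 = -3.563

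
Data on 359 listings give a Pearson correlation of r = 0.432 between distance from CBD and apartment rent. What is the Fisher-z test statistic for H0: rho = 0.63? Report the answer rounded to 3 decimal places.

-5.265

Fisher z: atanh(0.432) = 0.462353, atanh(0.63) = 0.741416
z = (z_r − z_0)·√(n−3) = (0.462353 − 0.741416)·√356 = -0.279063 · 18.867962 = -5.265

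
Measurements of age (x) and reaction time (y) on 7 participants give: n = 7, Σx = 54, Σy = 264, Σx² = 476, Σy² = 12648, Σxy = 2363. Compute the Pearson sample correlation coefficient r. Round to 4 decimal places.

Numerator: nΣxy − (Σx)(Σy) = 7·2363 − (54)(264) = 2285
Denominator: √[(nΣx²−(Σx)²)(nΣy²−(Σy)²)]
  nΣx²−(Σx)² = 7·476 − 2916 = 416;  nΣy²−(Σy)² = 7·12648 − 69696 = 18840
  √(416·18840) = √7837440 = 2799.5428
r = 2285 / 2799.5428 = 0.8162

0.8162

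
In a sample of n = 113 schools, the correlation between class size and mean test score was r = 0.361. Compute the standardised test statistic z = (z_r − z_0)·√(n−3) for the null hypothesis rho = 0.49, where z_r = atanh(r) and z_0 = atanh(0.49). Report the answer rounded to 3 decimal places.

z_r = atanh(0.361) = 0.378035,  z_0 = atanh(0.49) = 0.536060
SE = 1/√(n−3) = 1/√110 = 0.095346
z = (z_r − z_0)/SE = (0.378035 − 0.536060) / 0.095346 = -0.158025 / 0.095346 = -1.657

-1.657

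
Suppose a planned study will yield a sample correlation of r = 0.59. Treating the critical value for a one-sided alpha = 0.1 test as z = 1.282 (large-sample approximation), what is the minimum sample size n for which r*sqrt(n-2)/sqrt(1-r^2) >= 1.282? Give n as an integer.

Need r·√(n−2)/√(1−r²) ≥ 1.282
√(n−2) ≥ 1.282·√(1−0.3481) / 0.59 = 1.282·0.807403 / 0.59 = 1.7544
n−2 ≥ 3.0779  ⇒  n ≥ 5.0779
Smallest integer n = 6

6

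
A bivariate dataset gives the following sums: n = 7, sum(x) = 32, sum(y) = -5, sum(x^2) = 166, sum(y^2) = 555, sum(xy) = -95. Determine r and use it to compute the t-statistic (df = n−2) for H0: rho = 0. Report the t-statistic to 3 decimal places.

Numerator: nΣxy − (Σx)(Σy) = 7·(-95) − (32)(-5) = -505
Denominator: √[(nΣx²−(Σx)²)(nΣy²−(Σy)²)]
  nΣx²−(Σx)² = 7·166 − 1024 = 138;  nΣy²−(Σy)² = 7·555 − 25 = 3860
  √(138·3860) = √532680 = 729.8493
r = -505 / 729.8493 = -0.6919
t = r·√(n−2)/√(1−r²) = -0.6919·√5 / √(1−0.478726) = -1.547135 / 0.721993 = -2.143

-2.143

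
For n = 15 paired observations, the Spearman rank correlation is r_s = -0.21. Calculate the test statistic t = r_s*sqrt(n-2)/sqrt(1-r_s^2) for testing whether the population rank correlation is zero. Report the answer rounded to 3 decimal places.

-0.774

t = r_s·√(n−2) / √(1−r_s²) with r_s = -0.21, n = 15
  = -0.21·√13 / √(1 − 0.0441)
  = -0.21·3.605551 / 0.977701
  = -0.757166 / 0.977701 = -0.774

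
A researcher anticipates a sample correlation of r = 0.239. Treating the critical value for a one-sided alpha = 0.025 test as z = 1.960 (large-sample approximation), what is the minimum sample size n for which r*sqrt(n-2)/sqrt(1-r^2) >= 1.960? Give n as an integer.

Need r·√(n−2)/√(1−r²) ≥ 1.960
√(n−2) ≥ 1.960·√(1−0.057121) / 0.239 = 1.960·0.971020 / 0.239 = 7.9632
n−2 ≥ 63.4126  ⇒  n ≥ 65.4126
Smallest integer n = 66

66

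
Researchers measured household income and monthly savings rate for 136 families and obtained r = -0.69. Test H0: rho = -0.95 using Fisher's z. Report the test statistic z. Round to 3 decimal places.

z_r = atanh(-0.69) = -0.847956,  z_0 = atanh(-0.95) = -1.831781
SE = 1/√(n−3) = 1/√133 = 0.086711
z = (z_r − z_0)/SE = (-0.847956 − (-1.831781)) / 0.086711 = 0.983825 / 0.086711 = 11.346

11.346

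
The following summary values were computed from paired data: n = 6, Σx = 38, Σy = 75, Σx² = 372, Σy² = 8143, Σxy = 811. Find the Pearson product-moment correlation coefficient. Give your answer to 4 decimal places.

Numerator: nΣxy − (Σx)(Σy) = 6·811 − (38)(75) = 2016
Denominator: √[(nΣx²−(Σx)²)(nΣy²−(Σy)²)]
  nΣx²−(Σx)² = 6·372 − 1444 = 788;  nΣy²−(Σy)² = 6·8143 − 5625 = 43233
  √(788·43233) = √34067604 = 5836.7460
r = 2016 / 5836.7460 = 0.3454

0.3454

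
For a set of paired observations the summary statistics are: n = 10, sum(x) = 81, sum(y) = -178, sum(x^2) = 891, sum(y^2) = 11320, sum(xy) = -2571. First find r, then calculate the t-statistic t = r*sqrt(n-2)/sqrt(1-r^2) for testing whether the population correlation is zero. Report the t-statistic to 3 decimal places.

-3.993

S_xy = nΣxy − ΣxΣy = 10·(-2571) − 81·(-178) = -25710 − (-14418) = -11292
S_xx = nΣx² − (Σx)² = 10·891 − 81² = 8910 − 6561 = 2349
S_yy = nΣy² − (Σy)² = 10·11320 − (-178)² = 113200 − 31684 = 81516
r = S_xy / √(S_xx·S_yy) = -11292 / √(2349·81516) = -11292 / √191481084 = -11292 / 13837.6690 = -0.8160
t = r·√(n−2)/√(1−r²) = -0.8160·√8 / √(1−0.665856) = -2.307997 / 0.578052 = -3.993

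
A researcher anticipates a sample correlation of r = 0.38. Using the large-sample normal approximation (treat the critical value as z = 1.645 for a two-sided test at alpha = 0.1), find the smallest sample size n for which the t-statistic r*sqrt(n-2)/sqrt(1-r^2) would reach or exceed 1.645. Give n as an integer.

19

r√(n−2)/√(1−r²) ≥ 1.645  ⇔  n−2 ≥ (1.645)²·(1−r²)/r²
(1−r²)/r² = (1−0.1444)/0.1444 = 5.9252
n ≥ 2 + 2.706025·5.9252 = 2 + 16.0337 = 18.0337
⌈18.0337⌉ = 19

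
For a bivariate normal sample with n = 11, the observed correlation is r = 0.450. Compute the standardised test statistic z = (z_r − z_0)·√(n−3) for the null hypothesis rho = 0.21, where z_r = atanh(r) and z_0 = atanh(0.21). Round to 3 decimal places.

0.768

Fisher z: atanh(0.450) = 0.484700, atanh(0.21) = 0.213171
z = (z_r − z_0)·√(n−3) = (0.484700 − 0.213171)·√8 = 0.271529 · 2.828427 = 0.768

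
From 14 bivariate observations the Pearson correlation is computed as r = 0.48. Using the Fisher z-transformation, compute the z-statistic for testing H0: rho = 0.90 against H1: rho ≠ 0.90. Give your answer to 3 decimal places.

Fisher z: atanh(0.48) = 0.522984, atanh(0.90) = 1.472219
z = (z_r − z_0)·√(n−3) = (0.522984 − 1.472219)·√11 = -0.949235 · 3.316625 = -3.148

-3.148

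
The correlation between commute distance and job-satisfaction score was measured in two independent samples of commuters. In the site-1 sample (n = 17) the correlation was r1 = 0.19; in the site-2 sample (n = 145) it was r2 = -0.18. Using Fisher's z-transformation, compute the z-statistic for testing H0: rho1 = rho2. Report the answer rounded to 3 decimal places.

1.336

Fisher z-transforms: z1 = atanh(0.19) = 0.192337, z2 = atanh(-0.18) = -0.181983; difference d = 0.374320
Var(d) = 1/14 + 1/142 = 0.0714286 + 0.0070423 = 0.0784709
z = d/√Var(d) = 0.374320 / √0.0784709 = 0.374320 / 0.280127 = 1.336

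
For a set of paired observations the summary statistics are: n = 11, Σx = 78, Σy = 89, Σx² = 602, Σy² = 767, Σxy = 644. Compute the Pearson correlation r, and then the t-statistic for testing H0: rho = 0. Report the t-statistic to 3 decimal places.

Numerator: nΣxy − (Σx)(Σy) = 11·644 − (78)(89) = 142
Denominator: √[(nΣx²−(Σx)²)(nΣy²−(Σy)²)]
  nΣx²−(Σx)² = 11·602 − 6084 = 538;  nΣy²−(Σy)² = 11·767 − 7921 = 516
  √(538·516) = √277608 = 526.8852
r = 142 / 526.8852 = 0.2695
t = r·√(n−2)/√(1−r²) = 0.2695·√9 / √(1−0.072630) = 0.808500 / 0.963001 = 0.840

0.840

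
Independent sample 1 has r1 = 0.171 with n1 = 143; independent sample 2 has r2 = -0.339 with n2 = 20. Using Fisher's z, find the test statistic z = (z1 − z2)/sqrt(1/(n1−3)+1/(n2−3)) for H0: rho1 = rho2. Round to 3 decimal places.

z1 = atanh(0.171) = 0.172697,  z2 = atanh(-0.339) = -0.352962
SE = √(1/(n1−3) + 1/(n2−3)) = √(1/140 + 1/17) = √(0.0071429 + 0.0588235) = √0.0659664 = 0.256839
z = (z1 − z2)/SE = (0.172697 − (-0.352962)) / 0.256839 = 0.525659 / 0.256839 = 2.047

2.047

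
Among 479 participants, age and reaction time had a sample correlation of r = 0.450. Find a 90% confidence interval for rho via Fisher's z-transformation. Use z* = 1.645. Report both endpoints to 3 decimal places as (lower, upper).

(0.388, 0.508)

z_r = atanh(0.450) = 0.484700;  SE = 1/√(n−3) = 1/√476 = 0.045835
z-limits: 0.484700 ± 1.645·0.045835 = 0.484700 ± 0.075399 = [0.409301, 0.560099]
ρ-limits: (tanh 0.409301, tanh 0.560099) = (0.388, 0.508)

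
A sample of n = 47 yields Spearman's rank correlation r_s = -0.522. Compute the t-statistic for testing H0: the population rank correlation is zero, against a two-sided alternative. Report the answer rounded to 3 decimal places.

t = r_s·√(n−2) / √(1−r_s²) with r_s = -0.522, n = 47
  = -0.522·√45 / √(1 − 0.272484)
  = -0.522·6.708204 / 0.852945
  = -3.501682 / 0.852945 = -4.105

-4.105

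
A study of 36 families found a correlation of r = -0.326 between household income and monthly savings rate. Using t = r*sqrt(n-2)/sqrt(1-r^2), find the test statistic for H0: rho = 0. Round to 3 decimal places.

1 − r² = 1 − 0.106276 = 0.893724;  √(1−r²) = 0.945370
√(n−2) = √34 = 5.830952
t = r·√(n−2)/√(1−r²) = -0.326 · 5.830952 / 0.945370 = -2.011

-2.011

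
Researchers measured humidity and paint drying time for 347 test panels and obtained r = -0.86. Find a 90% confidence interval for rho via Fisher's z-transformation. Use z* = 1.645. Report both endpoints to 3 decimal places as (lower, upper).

(-0.881, -0.835)

z_r = atanh(-0.86) = -1.293345;  SE = 1/√(n−3) = 1/√344 = 0.053916
z-limits: -1.293345 ± 1.645·0.053916 = -1.293345 ± 0.088692 = [-1.382037, -1.204653]
ρ-limits: (tanh -1.382037, tanh -1.204653) = (-0.881, -0.835)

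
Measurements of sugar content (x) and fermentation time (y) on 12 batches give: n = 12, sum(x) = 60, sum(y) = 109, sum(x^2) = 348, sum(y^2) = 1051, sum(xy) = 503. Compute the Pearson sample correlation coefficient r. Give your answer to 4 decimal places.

Numerator: nΣxy − (Σx)(Σy) = 12·503 − (60)(109) = -504
Denominator: √[(nΣx²−(Σx)²)(nΣy²−(Σy)²)]
  nΣx²−(Σx)² = 12·348 − 3600 = 576;  nΣy²−(Σy)² = 12·1051 − 11881 = 731
  √(576·731) = √421056 = 648.8883
r = -504 / 648.8883 = -0.7767

-0.7767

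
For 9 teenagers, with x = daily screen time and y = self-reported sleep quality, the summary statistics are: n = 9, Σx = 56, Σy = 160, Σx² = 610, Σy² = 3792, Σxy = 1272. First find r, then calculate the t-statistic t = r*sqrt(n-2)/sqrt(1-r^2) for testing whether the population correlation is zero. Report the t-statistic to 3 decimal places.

Numerator: nΣxy − (Σx)(Σy) = 9·1272 − (56)(160) = 2488
Denominator: √[(nΣx²−(Σx)²)(nΣy²−(Σy)²)]
  nΣx²−(Σx)² = 9·610 − 3136 = 2354;  nΣy²−(Σy)² = 9·3792 − 25600 = 8528
  √(2354·8528) = √20074912 = 4480.5035
r = 2488 / 4480.5035 = 0.5553
t = r·√(n−2)/√(1−r²) = 0.5553·√7 / √(1−0.308358) = 1.469186 / 0.831650 = 1.767

1.767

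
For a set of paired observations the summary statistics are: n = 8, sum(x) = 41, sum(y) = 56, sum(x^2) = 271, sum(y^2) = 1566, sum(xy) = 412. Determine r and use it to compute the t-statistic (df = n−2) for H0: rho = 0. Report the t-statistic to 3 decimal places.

Numerator: nΣxy − (Σx)(Σy) = 8·412 − (41)(56) = 1000
Denominator: √[(nΣx²−(Σx)²)(nΣy²−(Σy)²)]
  nΣx²−(Σx)² = 8·271 − 1681 = 487;  nΣy²−(Σy)² = 8·1566 − 3136 = 9392
  √(487·9392) = √4573904 = 2138.6687
r = 1000 / 2138.6687 = 0.4676
t = r·√(n−2)/√(1−r²) = 0.4676·√6 / √(1−0.218650) = 1.145381 / 0.883940 = 1.296

1.296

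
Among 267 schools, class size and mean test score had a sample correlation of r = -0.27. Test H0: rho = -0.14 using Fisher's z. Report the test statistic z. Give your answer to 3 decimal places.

-2.209

Fisher z: atanh(-0.27) = -0.276864, atanh(-0.14) = -0.140926
z = (z_r − z_0)·√(n−3) = (-0.276864 − (-0.140926))·√264 = -0.135938 · 16.248077 = -2.209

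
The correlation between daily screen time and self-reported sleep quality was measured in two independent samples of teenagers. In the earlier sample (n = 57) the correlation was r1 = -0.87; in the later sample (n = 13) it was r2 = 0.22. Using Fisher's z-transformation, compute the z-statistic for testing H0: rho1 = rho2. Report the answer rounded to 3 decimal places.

-4.522

Fisher z-transforms: z1 = atanh(-0.87) = -1.333080, z2 = atanh(0.22) = 0.223656; difference d = -1.556736
Var(d) = 1/54 + 1/10 = 0.0185185 + 0.1000000 = 0.1185185
z = d/√Var(d) = -1.556736 / √0.1185185 = -1.556736 / 0.344265 = -4.522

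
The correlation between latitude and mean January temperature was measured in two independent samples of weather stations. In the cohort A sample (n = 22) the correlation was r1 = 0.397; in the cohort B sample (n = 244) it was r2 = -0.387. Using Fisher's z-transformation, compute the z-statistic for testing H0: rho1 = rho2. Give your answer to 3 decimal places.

3.476

Fisher z-transforms: z1 = atanh(0.397) = 0.420083, z2 = atanh(-0.387) = -0.408267; difference d = 0.828350
Var(d) = 1/19 + 1/241 = 0.0526316 + 0.0041494 = 0.0567810
z = d/√Var(d) = 0.828350 / √0.0567810 = 0.828350 / 0.238288 = 3.476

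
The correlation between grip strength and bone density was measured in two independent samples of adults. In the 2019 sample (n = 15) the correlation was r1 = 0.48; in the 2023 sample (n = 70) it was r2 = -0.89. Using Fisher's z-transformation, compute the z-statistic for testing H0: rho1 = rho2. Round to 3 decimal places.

6.205

z1 = atanh(0.48) = 0.522984,  z2 = atanh(-0.89) = -1.421926
SE = √(1/(n1−3) + 1/(n2−3)) = √(1/12 + 1/67) = √(0.0833333 + 0.0149254) = √0.0982587 = 0.313462
z = (z1 − z2)/SE = (0.522984 − (-1.421926)) / 0.313462 = 1.944910 / 0.313462 = 6.205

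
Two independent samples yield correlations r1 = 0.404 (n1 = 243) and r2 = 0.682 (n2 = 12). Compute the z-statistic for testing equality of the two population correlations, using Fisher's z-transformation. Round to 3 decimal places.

-1.191

Fisher z-transforms: z1 = atanh(0.404) = 0.428420, z2 = atanh(0.682) = 0.832844; difference d = -0.404424
Var(d) = 1/240 + 1/9 = 0.0041667 + 0.1111111 = 0.1152778
z = d/√Var(d) = -0.404424 / √0.1152778 = -0.404424 / 0.339526 = -1.191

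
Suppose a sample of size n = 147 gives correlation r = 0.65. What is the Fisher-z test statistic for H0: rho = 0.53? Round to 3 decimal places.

Fisher z: atanh(0.65) = 0.775299, atanh(0.53) = 0.590145
z = (z_r − z_0)·√(n−3) = (0.775299 − 0.590145)·√144 = 0.185154 · 12.000000 = 2.222

2.222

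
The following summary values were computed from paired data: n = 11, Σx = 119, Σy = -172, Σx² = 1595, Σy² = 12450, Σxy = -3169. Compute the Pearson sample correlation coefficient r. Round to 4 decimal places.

S_xy = nΣxy − ΣxΣy = 11·(-3169) − 119·(-172) = -34859 − (-20468) = -14391
S_xx = nΣx² − (Σx)² = 11·1595 − 119² = 17545 − 14161 = 3384
S_yy = nΣy² − (Σy)² = 11·12450 − (-172)² = 136950 − 29584 = 107366
r = S_xy / √(S_xx·S_yy) = -14391 / √(3384·107366) = -14391 / √363326544 = -14391 / 19061.1265 = -0.7550

-0.7550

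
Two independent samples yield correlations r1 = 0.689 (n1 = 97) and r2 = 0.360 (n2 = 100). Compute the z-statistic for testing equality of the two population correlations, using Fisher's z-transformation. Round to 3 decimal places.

z1 = atanh(0.689) = 0.846050,  z2 = atanh(0.360) = 0.376886
SE = √(1/(n1−3) + 1/(n2−3)) = √(1/94 + 1/97) = √(0.0106383 + 0.0103093) = √0.0209476 = 0.144733
z = (z1 − z2)/SE = (0.846050 − 0.376886) / 0.144733 = 0.469164 / 0.144733 = 3.242

3.242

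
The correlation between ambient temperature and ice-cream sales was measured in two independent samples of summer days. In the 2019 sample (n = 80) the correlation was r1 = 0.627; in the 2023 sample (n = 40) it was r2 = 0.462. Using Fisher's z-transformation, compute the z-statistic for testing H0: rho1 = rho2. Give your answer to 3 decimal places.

1.183

z1 = atanh(0.627) = 0.736457,  z2 = atanh(0.462) = 0.499851
SE = √(1/(n1−3) + 1/(n2−3)) = √(1/77 + 1/37) = √(0.0129870 + 0.0270270) = √0.0400140 = 0.200035
z = (z1 − z2)/SE = (0.736457 − 0.499851) / 0.200035 = 0.236606 / 0.200035 = 1.183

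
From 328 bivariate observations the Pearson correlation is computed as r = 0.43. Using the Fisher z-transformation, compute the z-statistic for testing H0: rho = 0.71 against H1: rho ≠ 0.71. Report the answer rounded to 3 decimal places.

-7.703

Fisher z: atanh(0.43) = 0.459897, atanh(0.71) = 0.887184
z = (z_r − z_0)·√(n−3) = (0.459897 − 0.887184)·√325 = -0.427287 · 18.027756 = -7.703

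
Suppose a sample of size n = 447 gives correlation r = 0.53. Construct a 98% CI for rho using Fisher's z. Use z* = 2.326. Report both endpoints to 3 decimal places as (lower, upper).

z_r = atanh(0.53) = 0.590145;  SE = 1/√(n−3) = 1/√444 = 0.047458
z-limits: 0.590145 ± 2.326·0.047458 = 0.590145 ± 0.110387 = [0.479758, 0.700532]
ρ-limits: (tanh 0.479758, tanh 0.700532) = (0.446, 0.605)

(0.446, 0.605)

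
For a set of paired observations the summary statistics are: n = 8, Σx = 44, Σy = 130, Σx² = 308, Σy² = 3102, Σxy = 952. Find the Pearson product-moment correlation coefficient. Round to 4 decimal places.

S_xy = nΣxy − ΣxΣy = 8·952 − 44·130 = 7616 − 5720 = 1896
S_xx = nΣx² − (Σx)² = 8·308 − 44² = 2464 − 1936 = 528
S_yy = nΣy² − (Σy)² = 8·3102 − 130² = 24816 − 16900 = 7916
r = S_xy / √(S_xx·S_yy) = 1896 / √(528·7916) = 1896 / √4179648 = 1896 / 2044.4187 = 0.9274

0.9274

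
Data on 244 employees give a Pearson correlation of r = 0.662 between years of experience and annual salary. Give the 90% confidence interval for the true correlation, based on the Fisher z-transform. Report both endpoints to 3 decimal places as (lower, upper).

z_r = atanh(0.662) = 0.796366;  SE = 1/√(n−3) = 1/√241 = 0.064416
z-limits: 0.796366 ± 1.645·0.064416 = 0.796366 ± 0.105964 = [0.690402, 0.902330]
ρ-limits: (tanh 0.690402, tanh 0.902330) = (0.598, 0.717)

(0.598, 0.717)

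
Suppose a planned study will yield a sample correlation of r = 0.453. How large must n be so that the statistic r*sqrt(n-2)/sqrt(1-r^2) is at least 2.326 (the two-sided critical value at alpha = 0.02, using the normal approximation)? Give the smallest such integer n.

Need r·√(n−2)/√(1−r²) ≥ 2.326
√(n−2) ≥ 2.326·√(1−0.205209) / 0.453 = 2.326·0.891511 / 0.453 = 4.5776
n−2 ≥ 20.9544  ⇒  n ≥ 22.9544
Smallest integer n = 23

23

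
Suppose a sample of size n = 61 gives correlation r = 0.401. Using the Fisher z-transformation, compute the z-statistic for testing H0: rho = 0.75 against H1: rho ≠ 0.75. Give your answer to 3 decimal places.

Fisher z: atanh(0.401) = 0.424840, atanh(0.75) = 0.972955
z = (z_r − z_0)·√(n−3) = (0.424840 − 0.972955)·√58 = -0.548115 · 7.615773 = -4.174

-4.174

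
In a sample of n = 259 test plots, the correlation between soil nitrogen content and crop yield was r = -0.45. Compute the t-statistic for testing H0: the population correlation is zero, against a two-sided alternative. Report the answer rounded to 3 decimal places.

-8.078

t = r·√(n−2) / √(1−r²) with r = -0.45, n = 259
  = -0.45·√257 / √(1 − 0.2025)
  = -0.45·16.031220 / 0.893029
  = -7.214049 / 0.893029 = -8.078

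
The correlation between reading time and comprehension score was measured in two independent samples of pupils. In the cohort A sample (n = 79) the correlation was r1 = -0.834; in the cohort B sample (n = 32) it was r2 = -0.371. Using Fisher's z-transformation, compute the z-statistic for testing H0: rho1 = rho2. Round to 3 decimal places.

-3.718

z1 = atanh(-0.834) = -1.201133,  z2 = atanh(-0.371) = -0.389582
SE = √(1/(n1−3) + 1/(n2−3)) = √(1/76 + 1/29) = √(0.0131579 + 0.0344828) = √0.0476407 = 0.218267
z = (z1 − z2)/SE = (-1.201133 − (-0.389582)) / 0.218267 = -0.811551 / 0.218267 = -3.718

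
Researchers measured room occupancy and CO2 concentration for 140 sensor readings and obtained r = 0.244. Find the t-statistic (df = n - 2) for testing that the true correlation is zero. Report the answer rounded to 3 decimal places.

2.956

t = r·√(n−2) / √(1−r²) with r = 0.244, n = 140
  = 0.244·√138 / √(1 − 0.059536)
  = 0.244·11.747340 / 0.969775
  = 2.866351 / 0.969775 = 2.956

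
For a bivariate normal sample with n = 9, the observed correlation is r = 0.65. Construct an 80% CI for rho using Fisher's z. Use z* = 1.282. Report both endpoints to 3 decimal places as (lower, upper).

z_r = atanh(0.65) = 0.775299;  SE = 1/√(n−3) = 1/√6 = 0.408248
z-limits: 0.775299 ± 1.282·0.408248 = 0.775299 ± 0.523374 = [0.251925, 1.298673]
ρ-limits: (tanh 0.251925, tanh 1.298673) = (0.247, 0.861)

(0.247, 0.861)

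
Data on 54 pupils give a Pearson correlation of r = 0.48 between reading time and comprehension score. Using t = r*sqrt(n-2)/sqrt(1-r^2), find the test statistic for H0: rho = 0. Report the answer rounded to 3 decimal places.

3.946

1 − r² = 1 − 0.2304 = 0.7696;  √(1−r²) = 0.877268
√(n−2) = √52 = 7.211103
t = r·√(n−2)/√(1−r²) = 0.48 · 7.211103 / 0.877268 = 3.946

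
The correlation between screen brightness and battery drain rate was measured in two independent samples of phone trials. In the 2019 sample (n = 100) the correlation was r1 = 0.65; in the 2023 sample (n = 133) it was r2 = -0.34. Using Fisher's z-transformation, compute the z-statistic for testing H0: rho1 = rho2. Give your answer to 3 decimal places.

z1 = atanh(0.65) = 0.775299,  z2 = atanh(-0.34) = -0.354093
SE = √(1/(n1−3) + 1/(n2−3)) = √(1/97 + 1/130) = √(0.0103093 + 0.0076923) = √0.0180016 = 0.134170
z = (z1 − z2)/SE = (0.775299 − (-0.354093)) / 0.134170 = 1.129392 / 0.134170 = 8.418

8.418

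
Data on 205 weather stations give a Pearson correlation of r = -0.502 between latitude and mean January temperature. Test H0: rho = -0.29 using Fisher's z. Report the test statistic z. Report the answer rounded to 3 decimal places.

Fisher z: atanh(-0.502) = -0.551976, atanh(-0.29) = -0.298566
z = (z_r − z_0)·√(n−3) = (-0.551976 − (-0.298566))·√202 = -0.253410 · 14.212670 = -3.602

-3.602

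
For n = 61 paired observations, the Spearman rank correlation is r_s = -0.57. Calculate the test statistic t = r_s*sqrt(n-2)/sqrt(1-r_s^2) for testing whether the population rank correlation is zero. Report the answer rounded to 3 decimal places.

1 − r_s² = 1 − 0.3249 = 0.6751;  √(1−r_s²) = 0.821645
√(n−2) = √59 = 7.681146
t = r_s·√(n−2)/√(1−r_s²) = -0.57 · 7.681146 / 0.821645 = -5.329

-5.329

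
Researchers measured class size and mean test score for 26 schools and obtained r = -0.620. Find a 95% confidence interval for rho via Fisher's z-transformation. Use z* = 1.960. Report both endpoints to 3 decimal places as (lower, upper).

z_r = atanh(-0.620) = -0.725005;  SE = 1/√(n−3) = 1/√23 = 0.208514
z-limits: -0.725005 ± 1.960·0.208514 = -0.725005 ± 0.408687 = [-1.133692, -0.316318]
ρ-limits: (tanh -1.133692, tanh -0.316318) = (-0.812, -0.306)

(-0.812, -0.306)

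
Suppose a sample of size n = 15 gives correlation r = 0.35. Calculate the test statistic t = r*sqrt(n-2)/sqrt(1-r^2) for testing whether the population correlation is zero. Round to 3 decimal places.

1.347

1 − r² = 1 − 0.1225 = 0.8775;  √(1−r²) = 0.936750
√(n−2) = √13 = 3.605551
t = r·√(n−2)/√(1−r²) = 0.35 · 3.605551 / 0.936750 = 1.347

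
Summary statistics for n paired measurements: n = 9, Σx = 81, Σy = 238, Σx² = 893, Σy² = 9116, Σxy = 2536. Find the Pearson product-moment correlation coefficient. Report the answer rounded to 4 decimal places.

0.5791

S_xy = nΣxy − ΣxΣy = 9·2536 − 81·238 = 22824 − 19278 = 3546
S_xx = nΣx² − (Σx)² = 9·893 − 81² = 8037 − 6561 = 1476
S_yy = nΣy² − (Σy)² = 9·9116 − 238² = 82044 − 56644 = 25400
r = S_xy / √(S_xx·S_yy) = 3546 / √(1476·25400) = 3546 / √37490400 = 3546 / 6122.9405 = 0.5791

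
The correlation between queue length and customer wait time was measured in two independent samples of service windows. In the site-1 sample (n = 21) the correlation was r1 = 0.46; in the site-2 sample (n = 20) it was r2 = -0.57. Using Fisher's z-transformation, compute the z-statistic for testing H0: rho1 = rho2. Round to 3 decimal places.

3.385

Fisher z-transforms: z1 = atanh(0.46) = 0.497311, z2 = atanh(-0.57) = -0.647523; difference d = 1.144834
Var(d) = 1/18 + 1/17 = 0.0555556 + 0.0588235 = 0.1143791
z = d/√Var(d) = 1.144834 / √0.1143791 = 1.144834 / 0.338200 = 3.385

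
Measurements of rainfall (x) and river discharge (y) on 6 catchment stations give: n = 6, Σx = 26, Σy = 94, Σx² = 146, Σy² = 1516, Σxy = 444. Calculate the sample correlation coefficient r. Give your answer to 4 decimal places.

0.9648

S_xy = nΣxy − ΣxΣy = 6·444 − 26·94 = 2664 − 2444 = 220
S_xx = nΣx² − (Σx)² = 6·146 − 26² = 876 − 676 = 200
S_yy = nΣy² − (Σy)² = 6·1516 − 94² = 9096 − 8836 = 260
r = S_xy / √(S_xx·S_yy) = 220 / √(200·260) = 220 / √52000 = 220 / 228.0351 = 0.9648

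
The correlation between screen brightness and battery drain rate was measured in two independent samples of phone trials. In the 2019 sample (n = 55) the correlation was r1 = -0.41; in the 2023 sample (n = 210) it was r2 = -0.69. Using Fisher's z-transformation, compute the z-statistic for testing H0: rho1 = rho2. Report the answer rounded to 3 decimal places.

z1 = atanh(-0.41) = -0.435611,  z2 = atanh(-0.69) = -0.847956
SE = √(1/(n1−3) + 1/(n2−3)) = √(1/52 + 1/207) = √(0.0192308 + 0.0048309) = √0.0240617 = 0.155118
z = (z1 − z2)/SE = (-0.435611 − (-0.847956)) / 0.155118 = 0.412345 / 0.155118 = 2.658

2.658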